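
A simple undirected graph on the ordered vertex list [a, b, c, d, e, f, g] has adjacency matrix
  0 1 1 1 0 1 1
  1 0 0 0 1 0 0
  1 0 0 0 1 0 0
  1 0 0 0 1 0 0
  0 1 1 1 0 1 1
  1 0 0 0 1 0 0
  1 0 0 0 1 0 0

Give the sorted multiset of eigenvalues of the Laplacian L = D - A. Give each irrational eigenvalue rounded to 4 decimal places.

With the vertex order [a, b, c, d, e, f, g], the degrees are [5, 2, 2, 2, 5, 2, 2], giving D = diag(5, 2, 2, 2, 5, 2, 2) and L = D - A. Since every row of L sums to 0, the all-ones vector is in the kernel and 0 is an eigenvalue. The eigenvalues sum to 20, which equals trace(L) = 2|E|. The largest eigenvalue, 7, is at most the vertex count 7.

[0, 2, 2, 2, 2, 5, 7]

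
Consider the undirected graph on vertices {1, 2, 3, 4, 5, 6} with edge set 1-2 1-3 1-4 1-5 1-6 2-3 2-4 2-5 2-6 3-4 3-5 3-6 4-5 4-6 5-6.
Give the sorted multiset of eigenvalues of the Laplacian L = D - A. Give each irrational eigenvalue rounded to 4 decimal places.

Each diagonal entry of L is the vertex degree and each off-diagonal entry is -1 where an edge is present, 0 otherwise; in the order [1, 2, 3, 4, 5, 6] the diagonal is [5, 5, 5, 5, 5, 5]. Since every row of L sums to 0, the all-ones vector is in the kernel and 0 is an eigenvalue. The single zero eigenvalue shows the graph is connected. There is one zero in the spectrum, matching the 1 component.

[0, 6, 6, 6, 6, 6]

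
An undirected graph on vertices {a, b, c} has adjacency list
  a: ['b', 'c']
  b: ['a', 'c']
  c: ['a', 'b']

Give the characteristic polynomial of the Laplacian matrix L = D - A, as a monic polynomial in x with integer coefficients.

Reading degrees in the order [a, b, c] gives [2, 2, 2]; set D = diag(2, 2, 2) and form L = D - A. L has integer entries, so p(x) = det(xI - L) has integer coefficients. Expanding the determinant yields x^3 - 6x^2 + 9x. The coefficient of x^2 equals -trace(L) = -6, matching the sum of degrees.

x^3 - 6x^2 + 9x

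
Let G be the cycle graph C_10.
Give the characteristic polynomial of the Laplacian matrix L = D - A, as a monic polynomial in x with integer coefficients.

x^10 - 20x^9 + 170x^8 - 800x^7 + 2275x^6 - 4004x^5 + 4290x^4 - 2640x^3 + 825x^2 - 100x

The graph has 10 vertices and degree multiset [2, 2, 2, 2, 2, 2, 2, 2, 2, 2]; D is the diagonal matrix of degrees and L = D - A. L has integer entries, so p(x) = det(xI - L) has integer coefficients. Expanding the determinant yields x^10 - 20x^9 + 170x^8 - 800x^7 + 2275x^6 - 4004x^5 + 4290x^4 - 2640x^3 + 825x^2 - 100x. The constant term is 0 because L is singular (the all-ones vector lies in its kernel). The largest eigenvalue, 4, is at most the vertex count 10. There is one zero in the spectrum, matching the 1 component.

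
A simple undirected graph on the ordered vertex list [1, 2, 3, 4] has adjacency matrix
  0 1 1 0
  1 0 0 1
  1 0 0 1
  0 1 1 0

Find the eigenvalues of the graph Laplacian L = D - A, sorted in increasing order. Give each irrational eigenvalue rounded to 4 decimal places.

With the vertex order [1, 2, 3, 4], the degrees are [2, 2, 2, 2], giving D = diag(2, 2, 2, 2) and L = D - A. Since every row of L sums to 0, the all-ones vector is in the kernel and 0 is an eigenvalue. The single zero eigenvalue shows the graph is connected. There is one zero in the spectrum, matching the 1 component.

[0, 2, 2, 4]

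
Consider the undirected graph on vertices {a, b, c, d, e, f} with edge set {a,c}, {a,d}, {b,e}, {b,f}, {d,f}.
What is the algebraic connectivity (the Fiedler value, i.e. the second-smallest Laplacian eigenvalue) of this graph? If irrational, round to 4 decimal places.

0.2679

Reading degrees in the order [a, b, c, d, e, f] gives [2, 2, 1, 2, 1, 2]; set D = diag(2, 2, 1, 2, 1, 2) and form L = D - A. Computing the eigenvalues of L and sorting gives [0, 0.2679, 1, 2, 3, 3.7321]. The Fiedler value lambda_2 = 0.2679 is strictly positive, so the graph is connected. By the matrix-tree theorem the graph has (1/6) * product of the nonzero eigenvalues = 1 spanning tree. The eigenvalues sum to 10, which equals trace(L) = 2|E|.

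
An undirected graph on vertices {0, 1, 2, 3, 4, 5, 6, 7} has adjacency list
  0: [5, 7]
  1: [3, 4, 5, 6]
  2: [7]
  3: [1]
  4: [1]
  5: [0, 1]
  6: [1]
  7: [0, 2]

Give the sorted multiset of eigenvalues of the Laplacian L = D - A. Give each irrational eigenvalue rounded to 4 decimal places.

With the vertex order [0, 1, 2, 3, 4, 5, 6, 7], the degrees are [2, 4, 1, 1, 1, 2, 1, 2], giving D = diag(2, 4, 1, 1, 1, 2, 1, 2) and L = D - A. Diagonalising L (or applying a numerical eigensolver to the 8x8 matrix) gives the spectrum above.

[0, 0.2023, 1, 1, 1, 2.2472, 3.4527, 5.0979]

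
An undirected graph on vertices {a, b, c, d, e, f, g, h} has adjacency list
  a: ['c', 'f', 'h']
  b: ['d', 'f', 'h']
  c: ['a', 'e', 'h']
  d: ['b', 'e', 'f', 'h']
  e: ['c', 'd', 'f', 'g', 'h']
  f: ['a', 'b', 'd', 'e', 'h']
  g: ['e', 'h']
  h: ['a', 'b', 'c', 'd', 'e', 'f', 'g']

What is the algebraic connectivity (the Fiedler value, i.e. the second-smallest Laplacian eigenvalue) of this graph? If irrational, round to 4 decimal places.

Reading degrees in the order [a, b, c, d, e, f, g, h] gives [3, 3, 3, 4, 5, 5, 2, 7]; set D = diag(3, 3, 3, 4, 5, 5, 2, 7) and form L = D - A. The sorted Laplacian eigenvalues are [0, 1.8472, 2.1115, 3.6205, 4.1507, 5.6277, 6.6425, 8]; the algebraic connectivity is the second entry, 1.8472. The eigenvalues sum to 32, which equals trace(L) = 2|E|. By the matrix-tree theorem the graph has (1/8) * product of the nonzero eigenvalues = 2191 spanning trees.

1.8472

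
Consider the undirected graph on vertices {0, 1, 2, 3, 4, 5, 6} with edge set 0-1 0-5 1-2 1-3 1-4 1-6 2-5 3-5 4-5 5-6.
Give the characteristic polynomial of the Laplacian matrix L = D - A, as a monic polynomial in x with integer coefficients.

x^7 - 20x^6 + 155x^5 - 600x^4 + 1240x^3 - 1312x^2 + 560x

Each diagonal entry of L is the vertex degree and each off-diagonal entry is -1 where an edge is present, 0 otherwise; in the order [0, 1, 2, 3, 4, 5, 6] the diagonal is [2, 5, 2, 2, 2, 5, 2]. The eigenvalues of L are [0, 2, 2, 2, 2, 5, 7]; the characteristic polynomial is the product of (x - lambda_i), which multiplies out to x^7 - 20x^6 + 155x^5 - 600x^4 + 1240x^3 - 1312x^2 + 560x. Since p(0) = det(-L) = 0, x divides p(x). There is one zero in the spectrum, matching the 1 component. The eigenvalues sum to 20, which equals trace(L) = 2|E|.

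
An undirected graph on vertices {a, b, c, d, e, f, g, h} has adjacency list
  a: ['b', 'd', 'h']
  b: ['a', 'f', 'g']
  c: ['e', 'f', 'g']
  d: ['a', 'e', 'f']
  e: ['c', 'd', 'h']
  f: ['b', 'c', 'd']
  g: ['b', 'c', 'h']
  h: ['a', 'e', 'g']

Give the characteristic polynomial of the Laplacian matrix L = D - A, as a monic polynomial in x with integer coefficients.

Each diagonal entry of L is the vertex degree and each off-diagonal entry is -1 where an edge is present, 0 otherwise; in the order [a, b, c, d, e, f, g, h] the diagonal is [3, 3, 3, 3, 3, 3, 3, 3]. The eigenvalues of L are [0, 2, 2, 2, 4, 4, 4, 6]; the characteristic polynomial is the product of (x - lambda_i), which multiplies out to x^8 - 24x^7 + 240x^6 - 1296x^5 + 4080x^4 - 7488x^3 + 7424x^2 - 3072x. The coefficient of x^7 equals -trace(L) = -24, matching the sum of degrees. By the matrix-tree theorem the graph has (1/8) * product of the nonzero eigenvalues = 384 spanning trees.

x^8 - 24x^7 + 240x^6 - 1296x^5 + 4080x^4 - 7488x^3 + 7424x^2 - 3072x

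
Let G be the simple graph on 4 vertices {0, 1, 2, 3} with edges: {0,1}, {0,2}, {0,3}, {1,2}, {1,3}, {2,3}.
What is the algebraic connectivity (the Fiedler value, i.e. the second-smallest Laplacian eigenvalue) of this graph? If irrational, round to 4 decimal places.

4

Reading degrees in the order [0, 1, 2, 3] gives [3, 3, 3, 3]; set D = diag(3, 3, 3, 3) and form L = D - A. The smallest Laplacian eigenvalue is always 0. The next one, lambda_2 = 4, measures how hard the graph is to disconnect: larger values mean better connectivity. The largest eigenvalue, 4, is at most the vertex count 4.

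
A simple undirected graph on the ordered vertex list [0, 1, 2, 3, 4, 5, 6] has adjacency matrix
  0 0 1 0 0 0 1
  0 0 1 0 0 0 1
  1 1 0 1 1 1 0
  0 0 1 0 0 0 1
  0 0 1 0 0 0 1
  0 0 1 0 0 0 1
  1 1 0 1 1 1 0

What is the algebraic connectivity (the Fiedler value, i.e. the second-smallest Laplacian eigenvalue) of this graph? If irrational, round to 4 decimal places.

2

Each diagonal entry of L is the vertex degree and each off-diagonal entry is -1 where an edge is present, 0 otherwise; in the order [0, 1, 2, 3, 4, 5, 6] the diagonal is [2, 2, 5, 2, 2, 2, 5]. Computing the eigenvalues of L and sorting gives [0, 2, 2, 2, 2, 5, 7]. The Fiedler value lambda_2 = 2 is strictly positive, so the graph is connected. By the matrix-tree theorem the graph has (1/7) * product of the nonzero eigenvalues = 80 spanning trees.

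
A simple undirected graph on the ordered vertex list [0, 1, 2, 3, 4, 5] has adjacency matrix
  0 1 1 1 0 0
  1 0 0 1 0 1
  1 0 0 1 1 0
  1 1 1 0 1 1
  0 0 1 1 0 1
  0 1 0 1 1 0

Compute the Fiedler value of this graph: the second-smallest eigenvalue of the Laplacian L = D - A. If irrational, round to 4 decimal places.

2.3820

Reading degrees in the order [0, 1, 2, 3, 4, 5] gives [3, 3, 3, 5, 3, 3]; set D = diag(3, 3, 3, 5, 3, 3) and form L = D - A. The smallest Laplacian eigenvalue is always 0. The next one, lambda_2 = 2.3820, measures how hard the graph is to disconnect: larger values mean better connectivity. The eigenvalues sum to 20, which equals trace(L) = 2|E|.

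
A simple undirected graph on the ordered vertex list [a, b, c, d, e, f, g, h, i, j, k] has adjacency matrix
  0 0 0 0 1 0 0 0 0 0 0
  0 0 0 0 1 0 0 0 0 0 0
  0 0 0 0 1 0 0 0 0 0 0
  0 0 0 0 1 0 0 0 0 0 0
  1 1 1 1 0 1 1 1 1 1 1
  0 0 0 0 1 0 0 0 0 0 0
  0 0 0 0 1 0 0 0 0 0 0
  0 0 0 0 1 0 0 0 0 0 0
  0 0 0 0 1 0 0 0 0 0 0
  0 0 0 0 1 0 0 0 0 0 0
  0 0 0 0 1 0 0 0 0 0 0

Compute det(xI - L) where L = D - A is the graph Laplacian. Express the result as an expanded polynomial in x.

Reading degrees in the order [a, b, c, d, e, f, g, h, i, j, k] gives [1, 1, 1, 1, 10, 1, 1, 1, 1, 1, 1]; set D = diag(1, 1, 1, 1, 10, 1, 1, 1, 1, 1, 1) and form L = D - A. Computing det(xI - L) by cofactor expansion (or equivalently via sum-over-permutations) gives x^11 - 20x^10 + 135x^9 - 480x^8 + 1050x^7 - 1512x^6 + 1470x^5 - 960x^4 + 405x^3 - 100x^2 + 11x. Since p(0) = det(-L) = 0, x divides p(x). By the matrix-tree theorem the graph has (1/11) * product of the nonzero eigenvalues = 1 spanning tree.

x^11 - 20x^10 + 135x^9 - 480x^8 + 1050x^7 - 1512x^6 + 1470x^5 - 960x^4 + 405x^3 - 100x^2 + 11x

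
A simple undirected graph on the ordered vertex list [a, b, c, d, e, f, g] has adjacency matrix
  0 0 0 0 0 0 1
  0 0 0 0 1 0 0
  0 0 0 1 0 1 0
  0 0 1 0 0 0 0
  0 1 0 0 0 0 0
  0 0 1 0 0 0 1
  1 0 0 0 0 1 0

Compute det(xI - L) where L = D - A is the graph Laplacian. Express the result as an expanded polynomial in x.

Reading degrees in the order [a, b, c, d, e, f, g] gives [1, 1, 2, 1, 1, 2, 2]; set D = diag(1, 1, 2, 1, 1, 2, 2) and form L = D - A. Computing det(xI - L) by cofactor expansion (or equivalently via sum-over-permutations) gives x^7 - 10x^6 + 37x^5 - 62x^4 + 45x^3 - 10x^2. Since p(0) = det(-L) = 0, x divides p(x). The largest eigenvalue, 3.6180, is at most the vertex count 7.

x^7 - 10x^6 + 37x^5 - 62x^4 + 45x^3 - 10x^2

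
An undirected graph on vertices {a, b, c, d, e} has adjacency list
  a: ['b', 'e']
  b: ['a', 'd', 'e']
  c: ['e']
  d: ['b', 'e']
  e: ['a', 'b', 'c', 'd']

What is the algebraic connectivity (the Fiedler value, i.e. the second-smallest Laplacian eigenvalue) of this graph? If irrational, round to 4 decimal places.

Each diagonal entry of L is the vertex degree and each off-diagonal entry is -1 where an edge is present, 0 otherwise; in the order [a, b, c, d, e] the diagonal is [2, 3, 1, 2, 4]. Computing the eigenvalues of L and sorting gives [0, 1, 2, 4, 5]. The Fiedler value lambda_2 = 1 is strictly positive, so the graph is connected. By the matrix-tree theorem the graph has (1/5) * product of the nonzero eigenvalues = 8 spanning trees. The largest eigenvalue, 5, is at most the vertex count 5.

1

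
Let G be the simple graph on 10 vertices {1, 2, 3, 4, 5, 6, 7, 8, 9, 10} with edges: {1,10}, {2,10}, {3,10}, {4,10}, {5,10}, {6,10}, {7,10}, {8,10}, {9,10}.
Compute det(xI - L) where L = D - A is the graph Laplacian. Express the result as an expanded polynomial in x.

x^10 - 18x^9 + 108x^8 - 336x^7 + 630x^6 - 756x^5 + 588x^4 - 288x^3 + 81x^2 - 10x

Reading degrees in the order [1, 2, 3, 4, 5, 6, 7, 8, 9, 10] gives [1, 1, 1, 1, 1, 1, 1, 1, 1, 9]; set D = diag(1, 1, 1, 1, 1, 1, 1, 1, 1, 9) and form L = D - A. Computing det(xI - L) by cofactor expansion (or equivalently via sum-over-permutations) gives x^10 - 18x^9 + 108x^8 - 336x^7 + 630x^6 - 756x^5 + 588x^4 - 288x^3 + 81x^2 - 10x. The coefficient of x^9 equals -trace(L) = -18, matching the sum of degrees. There is one zero in the spectrum, matching the 1 component.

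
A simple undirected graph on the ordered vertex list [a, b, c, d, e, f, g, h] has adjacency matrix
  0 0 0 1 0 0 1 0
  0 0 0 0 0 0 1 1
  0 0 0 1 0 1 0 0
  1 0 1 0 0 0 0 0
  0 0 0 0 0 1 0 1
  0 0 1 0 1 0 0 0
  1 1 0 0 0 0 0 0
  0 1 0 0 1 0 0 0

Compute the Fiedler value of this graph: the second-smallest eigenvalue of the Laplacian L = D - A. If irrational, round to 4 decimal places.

0.5858

With the vertex order [a, b, c, d, e, f, g, h], the degrees are [2, 2, 2, 2, 2, 2, 2, 2], giving D = diag(2, 2, 2, 2, 2, 2, 2, 2) and L = D - A. The smallest Laplacian eigenvalue is always 0. The next one, lambda_2 = 0.5858, measures how hard the graph is to disconnect: larger values mean better connectivity. There is one zero in the spectrum, matching the 1 component.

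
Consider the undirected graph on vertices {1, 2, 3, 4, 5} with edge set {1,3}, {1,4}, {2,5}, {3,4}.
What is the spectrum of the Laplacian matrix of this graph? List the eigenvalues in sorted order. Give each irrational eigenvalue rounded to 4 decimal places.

[0, 0, 2, 3, 3]

With the vertex order [1, 2, 3, 4, 5], the degrees are [2, 1, 2, 2, 1], giving D = diag(2, 1, 2, 2, 1) and L = D - A. Since every row of L sums to 0, the all-ones vector is in the kernel and 0 is an eigenvalue. The 2 zero eigenvalues correspond to the 2 connected components. The largest eigenvalue, 3, is at most the vertex count 5.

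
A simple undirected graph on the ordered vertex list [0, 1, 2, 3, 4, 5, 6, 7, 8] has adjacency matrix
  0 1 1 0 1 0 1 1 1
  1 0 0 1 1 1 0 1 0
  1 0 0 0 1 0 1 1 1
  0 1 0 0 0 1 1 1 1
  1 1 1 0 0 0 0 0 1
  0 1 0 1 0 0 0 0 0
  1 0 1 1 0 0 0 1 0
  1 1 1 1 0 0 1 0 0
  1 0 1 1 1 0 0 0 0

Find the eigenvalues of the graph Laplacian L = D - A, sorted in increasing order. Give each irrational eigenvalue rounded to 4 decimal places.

With the vertex order [0, 1, 2, 3, 4, 5, 6, 7, 8], the degrees are [6, 5, 5, 5, 4, 2, 4, 5, 4], giving D = diag(6, 5, 5, 5, 4, 2, 4, 5, 4) and L = D - A. The multiplicity of 0 as a Laplacian eigenvalue equals the number of connected components. The single zero eigenvalue shows the graph is connected. By the matrix-tree theorem the graph has (1/9) * product of the nonzero eigenvalues = 20510 spanning trees.

[0, 1.6422, 3.0910, 4.2668, 4.6742, 5.5072, 6.2807, 6.9207, 7.6173]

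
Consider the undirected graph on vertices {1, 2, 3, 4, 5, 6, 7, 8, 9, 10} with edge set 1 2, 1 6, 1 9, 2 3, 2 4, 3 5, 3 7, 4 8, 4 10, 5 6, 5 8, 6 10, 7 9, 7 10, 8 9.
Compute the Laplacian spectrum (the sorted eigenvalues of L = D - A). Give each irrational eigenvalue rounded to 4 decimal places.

[0, 2, 2, 2, 2, 2, 5, 5, 5, 5]

With the vertex order [1, 2, 3, 4, 5, 6, 7, 8, 9, 10], the degrees are [3, 3, 3, 3, 3, 3, 3, 3, 3, 3], giving D = diag(3, 3, 3, 3, 3, 3, 3, 3, 3, 3) and L = D - A. The multiplicity of 0 as a Laplacian eigenvalue equals the number of connected components.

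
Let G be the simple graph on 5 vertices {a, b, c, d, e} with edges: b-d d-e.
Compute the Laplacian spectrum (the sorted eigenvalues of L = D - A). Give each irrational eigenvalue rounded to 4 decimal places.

Reading degrees in the order [a, b, c, d, e] gives [0, 1, 0, 2, 1]; set D = diag(0, 1, 0, 2, 1) and form L = D - A. L is symmetric positive semidefinite, so every eigenvalue is real and nonnegative. The 3 zero eigenvalues correspond to the 3 connected components. The largest eigenvalue, 3, is at most the vertex count 5. There are 3 zeros in the spectrum, matching the 3 components.

[0, 0, 0, 1, 3]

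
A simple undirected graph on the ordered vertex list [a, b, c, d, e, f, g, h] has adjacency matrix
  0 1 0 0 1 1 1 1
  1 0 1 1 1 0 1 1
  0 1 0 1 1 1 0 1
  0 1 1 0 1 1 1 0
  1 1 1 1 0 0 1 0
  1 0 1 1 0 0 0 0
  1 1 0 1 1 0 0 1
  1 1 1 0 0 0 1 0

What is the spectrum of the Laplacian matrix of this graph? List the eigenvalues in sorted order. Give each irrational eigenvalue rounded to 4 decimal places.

[0, 2.7857, 4, 4.5858, 5.5392, 6.6751, 7, 7.4142]

Each diagonal entry of L is the vertex degree and each off-diagonal entry is -1 where an edge is present, 0 otherwise; in the order [a, b, c, d, e, f, g, h] the diagonal is [5, 6, 5, 5, 5, 3, 5, 4]. Diagonalising L (or applying a numerical eigensolver to the 8x8 matrix) gives the spectrum above. The single zero eigenvalue shows the graph is connected. The eigenvalues sum to 38, which equals trace(L) = 2|E|.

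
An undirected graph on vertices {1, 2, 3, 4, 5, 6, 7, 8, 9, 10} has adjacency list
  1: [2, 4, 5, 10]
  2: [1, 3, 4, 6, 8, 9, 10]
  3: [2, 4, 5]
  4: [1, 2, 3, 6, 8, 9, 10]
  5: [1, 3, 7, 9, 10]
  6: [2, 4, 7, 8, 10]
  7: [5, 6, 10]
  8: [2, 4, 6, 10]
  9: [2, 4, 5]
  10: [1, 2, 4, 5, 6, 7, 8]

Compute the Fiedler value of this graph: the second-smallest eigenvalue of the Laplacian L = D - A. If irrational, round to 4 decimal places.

2.4004

Each diagonal entry of L is the vertex degree and each off-diagonal entry is -1 where an edge is present, 0 otherwise; in the order [1, 2, 3, 4, 5, 6, 7, 8, 9, 10] the diagonal is [4, 7, 3, 7, 5, 5, 3, 4, 3, 7]. The smallest Laplacian eigenvalue is always 0. The next one, lambda_2 = 2.4004, measures how hard the graph is to disconnect: larger values mean better connectivity.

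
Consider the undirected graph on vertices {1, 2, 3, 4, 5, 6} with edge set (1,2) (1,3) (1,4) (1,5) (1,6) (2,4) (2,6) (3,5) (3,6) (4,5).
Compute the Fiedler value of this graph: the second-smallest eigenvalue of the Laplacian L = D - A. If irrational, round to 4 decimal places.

2.3820

With the vertex order [1, 2, 3, 4, 5, 6], the degrees are [5, 3, 3, 3, 3, 3], giving D = diag(5, 3, 3, 3, 3, 3) and L = D - A. The smallest Laplacian eigenvalue is always 0. The next one, lambda_2 = 2.3820, measures how hard the graph is to disconnect: larger values mean better connectivity. The eigenvalues sum to 20, which equals trace(L) = 2|E|.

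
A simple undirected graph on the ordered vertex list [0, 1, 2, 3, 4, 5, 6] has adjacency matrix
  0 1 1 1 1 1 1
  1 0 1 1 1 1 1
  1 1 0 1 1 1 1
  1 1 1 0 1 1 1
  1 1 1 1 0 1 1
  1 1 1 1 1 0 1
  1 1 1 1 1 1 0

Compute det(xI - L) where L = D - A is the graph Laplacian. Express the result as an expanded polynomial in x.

x^7 - 42x^6 + 735x^5 - 6860x^4 + 36015x^3 - 100842x^2 + 117649x

With the vertex order [0, 1, 2, 3, 4, 5, 6], the degrees are [6, 6, 6, 6, 6, 6, 6], giving D = diag(6, 6, 6, 6, 6, 6, 6) and L = D - A. L has integer entries, so p(x) = det(xI - L) has integer coefficients. Expanding the determinant yields x^7 - 42x^6 + 735x^5 - 6860x^4 + 36015x^3 - 100842x^2 + 117649x. The coefficient of x^6 equals -trace(L) = -42, matching the sum of degrees. By the matrix-tree theorem the graph has (1/7) * product of the nonzero eigenvalues = 16807 spanning trees.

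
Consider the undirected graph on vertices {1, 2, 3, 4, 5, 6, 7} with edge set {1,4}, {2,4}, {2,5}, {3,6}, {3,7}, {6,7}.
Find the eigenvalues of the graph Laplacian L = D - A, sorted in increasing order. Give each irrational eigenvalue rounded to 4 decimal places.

Each diagonal entry of L is the vertex degree and each off-diagonal entry is -1 where an edge is present, 0 otherwise; in the order [1, 2, 3, 4, 5, 6, 7] the diagonal is [1, 2, 2, 2, 1, 2, 2]. Diagonalising L (or applying a numerical eigensolver to the 7x7 matrix) gives the spectrum above. The 2 zero eigenvalues correspond to the 2 connected components. There are 2 zeros in the spectrum, matching the 2 components. The eigenvalues sum to 12, which equals trace(L) = 2|E|.

[0, 0, 0.5858, 2, 3, 3, 3.4142]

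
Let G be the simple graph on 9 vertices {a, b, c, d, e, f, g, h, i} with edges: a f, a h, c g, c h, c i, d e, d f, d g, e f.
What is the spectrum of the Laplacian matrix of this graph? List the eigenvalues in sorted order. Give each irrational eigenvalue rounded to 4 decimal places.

[0, 0, 0.5011, 1, 1.5041, 2.5751, 3.7574, 4, 4.6624]

Reading degrees in the order [a, b, c, d, e, f, g, h, i] gives [2, 0, 3, 3, 2, 3, 2, 2, 1]; set D = diag(2, 0, 3, 3, 2, 3, 2, 2, 1) and form L = D - A. Diagonalising L (or applying a numerical eigensolver to the 9x9 matrix) gives the spectrum above. The 2 zero eigenvalues correspond to the 2 connected components.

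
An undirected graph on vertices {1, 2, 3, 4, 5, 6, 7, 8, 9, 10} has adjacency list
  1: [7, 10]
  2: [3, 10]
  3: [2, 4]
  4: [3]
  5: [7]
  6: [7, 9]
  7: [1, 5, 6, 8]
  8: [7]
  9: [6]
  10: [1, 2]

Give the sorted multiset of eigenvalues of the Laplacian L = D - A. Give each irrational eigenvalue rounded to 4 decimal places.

[0, 0.1317, 0.5006, 0.7370, 1, 1.6424, 2.3851, 2.7880, 3.6407, 5.1744]

Reading degrees in the order [1, 2, 3, 4, 5, 6, 7, 8, 9, 10] gives [2, 2, 2, 1, 1, 2, 4, 1, 1, 2]; set D = diag(2, 2, 2, 1, 1, 2, 4, 1, 1, 2) and form L = D - A. Diagonalising L (or applying a numerical eigensolver to the 10x10 matrix) gives the spectrum above. The single zero eigenvalue shows the graph is connected. The largest eigenvalue, 5.1744, is at most the vertex count 10.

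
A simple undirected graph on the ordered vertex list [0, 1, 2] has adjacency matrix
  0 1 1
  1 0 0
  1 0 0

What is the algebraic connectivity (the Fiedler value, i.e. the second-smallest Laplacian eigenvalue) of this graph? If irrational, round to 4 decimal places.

1

Each diagonal entry of L is the vertex degree and each off-diagonal entry is -1 where an edge is present, 0 otherwise; in the order [0, 1, 2] the diagonal is [2, 1, 1]. The sorted Laplacian eigenvalues are [0, 1, 3]; the algebraic connectivity is the second entry, 1. By the matrix-tree theorem the graph has (1/3) * product of the nonzero eigenvalues = 1 spanning tree.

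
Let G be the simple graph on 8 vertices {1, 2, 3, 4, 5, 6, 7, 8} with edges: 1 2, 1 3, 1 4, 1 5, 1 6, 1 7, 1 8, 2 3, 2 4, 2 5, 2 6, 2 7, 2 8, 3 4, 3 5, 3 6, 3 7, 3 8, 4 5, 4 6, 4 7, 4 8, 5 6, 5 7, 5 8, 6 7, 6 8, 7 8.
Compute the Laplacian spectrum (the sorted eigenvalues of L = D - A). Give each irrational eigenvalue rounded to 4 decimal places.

[0, 8, 8, 8, 8, 8, 8, 8]

Each diagonal entry of L is the vertex degree and each off-diagonal entry is -1 where an edge is present, 0 otherwise; in the order [1, 2, 3, 4, 5, 6, 7, 8] the diagonal is [7, 7, 7, 7, 7, 7, 7, 7]. Since every row of L sums to 0, the all-ones vector is in the kernel and 0 is an eigenvalue. The single zero eigenvalue shows the graph is connected.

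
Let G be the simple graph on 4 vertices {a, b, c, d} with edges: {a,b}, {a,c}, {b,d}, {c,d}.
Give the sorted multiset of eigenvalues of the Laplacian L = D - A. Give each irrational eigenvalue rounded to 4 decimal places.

[0, 2, 2, 4]

Reading degrees in the order [a, b, c, d] gives [2, 2, 2, 2]; set D = diag(2, 2, 2, 2) and form L = D - A. L is symmetric positive semidefinite, so every eigenvalue is real and nonnegative. The single zero eigenvalue shows the graph is connected. There is one zero in the spectrum, matching the 1 component.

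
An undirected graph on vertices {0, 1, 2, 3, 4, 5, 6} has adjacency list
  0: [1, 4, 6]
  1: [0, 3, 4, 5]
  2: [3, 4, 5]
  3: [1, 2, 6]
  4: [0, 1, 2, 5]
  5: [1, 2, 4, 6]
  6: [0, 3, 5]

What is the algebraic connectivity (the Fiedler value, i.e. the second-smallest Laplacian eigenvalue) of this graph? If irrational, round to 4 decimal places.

2.3249

Reading degrees in the order [0, 1, 2, 3, 4, 5, 6] gives [3, 4, 3, 3, 4, 4, 3]; set D = diag(3, 4, 3, 3, 4, 4, 3) and form L = D - A. The sorted Laplacian eigenvalues are [0, 2.3249, 2.5858, 3.4608, 4, 5.4142, 6.2143]; the algebraic connectivity is the second entry, 2.3249. By the matrix-tree theorem the graph has (1/7) * product of the nonzero eigenvalues = 400 spanning trees.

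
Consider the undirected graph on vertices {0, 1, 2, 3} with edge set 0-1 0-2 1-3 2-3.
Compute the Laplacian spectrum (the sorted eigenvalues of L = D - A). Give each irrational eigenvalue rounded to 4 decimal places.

Reading degrees in the order [0, 1, 2, 3] gives [2, 2, 2, 2]; set D = diag(2, 2, 2, 2) and form L = D - A. L is symmetric positive semidefinite, so every eigenvalue is real and nonnegative. There is one zero in the spectrum, matching the 1 component.

[0, 2, 2, 4]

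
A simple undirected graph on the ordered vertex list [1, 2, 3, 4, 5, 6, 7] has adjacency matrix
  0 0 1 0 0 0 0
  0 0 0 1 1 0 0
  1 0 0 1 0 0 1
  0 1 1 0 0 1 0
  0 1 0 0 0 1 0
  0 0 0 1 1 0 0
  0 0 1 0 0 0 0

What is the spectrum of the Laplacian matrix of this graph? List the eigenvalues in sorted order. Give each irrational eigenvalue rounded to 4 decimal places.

[0, 0.3588, 1, 2, 2.2763, 3.5892, 4.7757]

With the vertex order [1, 2, 3, 4, 5, 6, 7], the degrees are [1, 2, 3, 3, 2, 2, 1], giving D = diag(1, 2, 3, 3, 2, 2, 1) and L = D - A. L is symmetric positive semidefinite, so every eigenvalue is real and nonnegative.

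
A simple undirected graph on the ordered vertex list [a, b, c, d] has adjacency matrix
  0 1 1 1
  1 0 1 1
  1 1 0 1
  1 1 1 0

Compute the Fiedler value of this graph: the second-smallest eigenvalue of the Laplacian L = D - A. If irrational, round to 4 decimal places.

4

Reading degrees in the order [a, b, c, d] gives [3, 3, 3, 3]; set D = diag(3, 3, 3, 3) and form L = D - A. The smallest Laplacian eigenvalue is always 0. The next one, lambda_2 = 4, measures how hard the graph is to disconnect: larger values mean better connectivity. The eigenvalues sum to 12, which equals trace(L) = 2|E|. There is one zero in the spectrum, matching the 1 component.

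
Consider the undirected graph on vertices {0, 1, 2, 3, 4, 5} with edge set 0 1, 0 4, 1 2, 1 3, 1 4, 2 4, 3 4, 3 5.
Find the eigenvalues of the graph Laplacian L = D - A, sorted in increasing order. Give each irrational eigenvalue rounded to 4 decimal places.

With the vertex order [0, 1, 2, 3, 4, 5], the degrees are [2, 4, 2, 3, 4, 1], giving D = diag(2, 4, 2, 3, 4, 1) and L = D - A. Diagonalising L (or applying a numerical eigensolver to the 6x6 matrix) gives the spectrum above. There is one zero in the spectrum, matching the 1 component.

[0, 0.7639, 2, 3, 5, 5.2361]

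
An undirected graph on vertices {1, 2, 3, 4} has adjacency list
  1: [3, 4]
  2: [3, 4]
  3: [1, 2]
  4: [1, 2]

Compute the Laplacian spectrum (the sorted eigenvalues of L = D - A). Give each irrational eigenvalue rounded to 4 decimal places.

Each diagonal entry of L is the vertex degree and each off-diagonal entry is -1 where an edge is present, 0 otherwise; in the order [1, 2, 3, 4] the diagonal is [2, 2, 2, 2]. Diagonalising L (or applying a numerical eigensolver to the 4x4 matrix) gives the spectrum above. The single zero eigenvalue shows the graph is connected. The eigenvalues sum to 8, which equals trace(L) = 2|E|.

[0, 2, 2, 4]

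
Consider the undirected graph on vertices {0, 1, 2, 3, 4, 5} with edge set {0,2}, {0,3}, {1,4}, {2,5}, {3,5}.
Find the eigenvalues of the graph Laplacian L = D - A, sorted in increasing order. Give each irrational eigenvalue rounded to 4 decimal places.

With the vertex order [0, 1, 2, 3, 4, 5], the degrees are [2, 1, 2, 2, 1, 2], giving D = diag(2, 1, 2, 2, 1, 2) and L = D - A. Diagonalising L (or applying a numerical eigensolver to the 6x6 matrix) gives the spectrum above. The 2 zero eigenvalues correspond to the 2 connected components. There are 2 zeros in the spectrum, matching the 2 components. The largest eigenvalue, 4, is at most the vertex count 6.

[0, 0, 2, 2, 2, 4]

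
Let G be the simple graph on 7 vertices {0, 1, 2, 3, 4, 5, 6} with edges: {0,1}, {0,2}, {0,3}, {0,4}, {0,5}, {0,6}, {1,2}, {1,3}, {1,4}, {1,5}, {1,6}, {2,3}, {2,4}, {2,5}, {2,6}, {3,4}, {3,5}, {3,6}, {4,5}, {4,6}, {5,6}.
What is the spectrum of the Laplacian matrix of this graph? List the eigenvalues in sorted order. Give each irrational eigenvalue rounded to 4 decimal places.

Each diagonal entry of L is the vertex degree and each off-diagonal entry is -1 where an edge is present, 0 otherwise; in the order [0, 1, 2, 3, 4, 5, 6] the diagonal is [6, 6, 6, 6, 6, 6, 6]. Since every row of L sums to 0, the all-ones vector is in the kernel and 0 is an eigenvalue. There is one zero in the spectrum, matching the 1 component.

[0, 7, 7, 7, 7, 7, 7]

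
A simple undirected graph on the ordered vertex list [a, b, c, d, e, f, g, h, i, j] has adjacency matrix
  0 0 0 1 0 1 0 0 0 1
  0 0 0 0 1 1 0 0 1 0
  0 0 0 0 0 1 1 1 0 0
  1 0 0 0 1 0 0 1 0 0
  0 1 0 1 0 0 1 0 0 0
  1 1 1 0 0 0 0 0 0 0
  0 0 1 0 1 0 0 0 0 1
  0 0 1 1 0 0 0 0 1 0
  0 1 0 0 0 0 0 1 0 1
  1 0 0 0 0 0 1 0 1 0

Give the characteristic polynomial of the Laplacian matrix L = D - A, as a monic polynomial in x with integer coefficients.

Reading degrees in the order [a, b, c, d, e, f, g, h, i, j] gives [3, 3, 3, 3, 3, 3, 3, 3, 3, 3]; set D = diag(3, 3, 3, 3, 3, 3, 3, 3, 3, 3) and form L = D - A. L has integer entries, so p(x) = det(xI - L) has integer coefficients. Expanding the determinant yields x^10 - 30x^9 + 390x^8 - 2880x^7 + 13305x^6 - 39882x^5 + 77640x^4 - 94800x^3 + 66000x^2 - 20000x. The coefficient of x^9 equals -trace(L) = -30, matching the sum of degrees. The eigenvalues sum to 30, which equals trace(L) = 2|E|.

x^10 - 30x^9 + 390x^8 - 2880x^7 + 13305x^6 - 39882x^5 + 77640x^4 - 94800x^3 + 66000x^2 - 20000x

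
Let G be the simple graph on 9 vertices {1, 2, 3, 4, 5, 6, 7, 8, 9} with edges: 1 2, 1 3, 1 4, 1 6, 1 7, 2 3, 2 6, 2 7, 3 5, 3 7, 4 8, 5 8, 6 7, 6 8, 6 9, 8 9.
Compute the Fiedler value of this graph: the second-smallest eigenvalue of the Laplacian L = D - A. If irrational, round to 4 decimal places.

1.4195

Each diagonal entry of L is the vertex degree and each off-diagonal entry is -1 where an edge is present, 0 otherwise; in the order [1, 2, 3, 4, 5, 6, 7, 8, 9] the diagonal is [5, 4, 4, 2, 2, 5, 4, 4, 2]. The sorted Laplacian eigenvalues are [0, 1.4195, 1.6972, 1.7910, 4.3317, 5, 5.3028, 5.7730, 6.6848]; the algebraic connectivity is the second entry, 1.4195. The largest eigenvalue, 6.6848, is at most the vertex count 9.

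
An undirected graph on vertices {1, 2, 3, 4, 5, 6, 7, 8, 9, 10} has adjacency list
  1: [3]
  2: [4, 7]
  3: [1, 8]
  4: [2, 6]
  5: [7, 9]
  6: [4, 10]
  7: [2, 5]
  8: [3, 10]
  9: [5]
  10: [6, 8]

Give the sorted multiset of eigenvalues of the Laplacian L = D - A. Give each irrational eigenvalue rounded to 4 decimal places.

[0, 0.0979, 0.3820, 0.8244, 1.3820, 2, 2.6180, 3.1756, 3.6180, 3.9021]

Each diagonal entry of L is the vertex degree and each off-diagonal entry is -1 where an edge is present, 0 otherwise; in the order [1, 2, 3, 4, 5, 6, 7, 8, 9, 10] the diagonal is [1, 2, 2, 2, 2, 2, 2, 2, 1, 2]. L is symmetric positive semidefinite, so every eigenvalue is real and nonnegative. The single zero eigenvalue shows the graph is connected. There is one zero in the spectrum, matching the 1 component.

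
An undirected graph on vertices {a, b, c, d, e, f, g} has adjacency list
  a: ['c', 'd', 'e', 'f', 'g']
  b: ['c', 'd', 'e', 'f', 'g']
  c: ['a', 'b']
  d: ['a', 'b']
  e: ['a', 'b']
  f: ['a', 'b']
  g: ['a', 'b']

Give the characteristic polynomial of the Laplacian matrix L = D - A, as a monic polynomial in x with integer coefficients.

x^7 - 20x^6 + 155x^5 - 600x^4 + 1240x^3 - 1312x^2 + 560x

With the vertex order [a, b, c, d, e, f, g], the degrees are [5, 5, 2, 2, 2, 2, 2], giving D = diag(5, 5, 2, 2, 2, 2, 2) and L = D - A. L has integer entries, so p(x) = det(xI - L) has integer coefficients. Expanding the determinant yields x^7 - 20x^6 + 155x^5 - 600x^4 + 1240x^3 - 1312x^2 + 560x. The coefficient of x^6 equals -trace(L) = -20, matching the sum of degrees. The largest eigenvalue, 7, is at most the vertex count 7.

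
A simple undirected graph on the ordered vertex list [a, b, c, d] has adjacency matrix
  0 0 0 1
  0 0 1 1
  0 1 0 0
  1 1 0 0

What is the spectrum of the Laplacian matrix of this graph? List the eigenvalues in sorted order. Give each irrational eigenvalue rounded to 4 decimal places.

With the vertex order [a, b, c, d], the degrees are [1, 2, 1, 2], giving D = diag(1, 2, 1, 2) and L = D - A. The multiplicity of 0 as a Laplacian eigenvalue equals the number of connected components. By the matrix-tree theorem the graph has (1/4) * product of the nonzero eigenvalues = 1 spanning tree. The eigenvalues sum to 6, which equals trace(L) = 2|E|.

[0, 0.5858, 2, 3.4142]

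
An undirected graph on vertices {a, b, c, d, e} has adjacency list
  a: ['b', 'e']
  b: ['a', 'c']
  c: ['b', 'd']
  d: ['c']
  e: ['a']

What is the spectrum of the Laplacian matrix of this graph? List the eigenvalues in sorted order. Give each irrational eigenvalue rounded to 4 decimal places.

[0, 0.3820, 1.3820, 2.6180, 3.6180]

Each diagonal entry of L is the vertex degree and each off-diagonal entry is -1 where an edge is present, 0 otherwise; in the order [a, b, c, d, e] the diagonal is [2, 2, 2, 1, 1]. Since every row of L sums to 0, the all-ones vector is in the kernel and 0 is an eigenvalue. The single zero eigenvalue shows the graph is connected. The eigenvalues sum to 8, which equals trace(L) = 2|E|. The largest eigenvalue, 3.6180, is at most the vertex count 5.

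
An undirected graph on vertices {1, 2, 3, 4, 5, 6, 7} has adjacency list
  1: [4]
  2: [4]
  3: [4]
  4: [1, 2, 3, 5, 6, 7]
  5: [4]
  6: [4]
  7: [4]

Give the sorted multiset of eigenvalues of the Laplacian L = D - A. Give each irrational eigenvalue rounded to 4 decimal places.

Reading degrees in the order [1, 2, 3, 4, 5, 6, 7] gives [1, 1, 1, 6, 1, 1, 1]; set D = diag(1, 1, 1, 6, 1, 1, 1) and form L = D - A. Since every row of L sums to 0, the all-ones vector is in the kernel and 0 is an eigenvalue. The eigenvalues sum to 12, which equals trace(L) = 2|E|. The largest eigenvalue, 7, is at most the vertex count 7.

[0, 1, 1, 1, 1, 1, 7]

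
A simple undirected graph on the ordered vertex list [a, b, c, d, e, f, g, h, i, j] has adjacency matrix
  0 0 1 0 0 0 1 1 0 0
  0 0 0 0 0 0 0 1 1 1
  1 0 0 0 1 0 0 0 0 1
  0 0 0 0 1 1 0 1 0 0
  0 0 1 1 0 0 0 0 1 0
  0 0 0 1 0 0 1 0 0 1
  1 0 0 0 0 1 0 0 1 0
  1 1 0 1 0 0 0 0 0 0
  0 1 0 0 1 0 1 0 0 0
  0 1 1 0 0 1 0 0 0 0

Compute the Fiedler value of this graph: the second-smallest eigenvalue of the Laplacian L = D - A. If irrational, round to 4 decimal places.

Each diagonal entry of L is the vertex degree and each off-diagonal entry is -1 where an edge is present, 0 otherwise; in the order [a, b, c, d, e, f, g, h, i, j] the diagonal is [3, 3, 3, 3, 3, 3, 3, 3, 3, 3]. Computing the eigenvalues of L and sorting gives [0, 2, 2, 2, 2, 2, 5, 5, 5, 5]. The Fiedler value lambda_2 = 2 is strictly positive, so the graph is connected. There is one zero in the spectrum, matching the 1 component. By the matrix-tree theorem the graph has (1/10) * product of the nonzero eigenvalues = 2000 spanning trees.

2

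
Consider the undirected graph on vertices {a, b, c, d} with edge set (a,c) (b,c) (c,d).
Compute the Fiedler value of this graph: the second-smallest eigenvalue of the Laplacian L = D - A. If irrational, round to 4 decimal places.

1

Reading degrees in the order [a, b, c, d] gives [1, 1, 3, 1]; set D = diag(1, 1, 3, 1) and form L = D - A. The sorted Laplacian eigenvalues are [0, 1, 1, 4]; the algebraic connectivity is the second entry, 1. The eigenvalues sum to 6, which equals trace(L) = 2|E|.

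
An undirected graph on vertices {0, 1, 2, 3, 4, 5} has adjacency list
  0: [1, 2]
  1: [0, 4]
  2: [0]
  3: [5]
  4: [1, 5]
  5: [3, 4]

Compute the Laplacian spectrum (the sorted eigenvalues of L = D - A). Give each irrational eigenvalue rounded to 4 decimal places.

With the vertex order [0, 1, 2, 3, 4, 5], the degrees are [2, 2, 1, 1, 2, 2], giving D = diag(2, 2, 1, 1, 2, 2) and L = D - A. L is symmetric positive semidefinite, so every eigenvalue is real and nonnegative. The single zero eigenvalue shows the graph is connected. The largest eigenvalue, 3.7321, is at most the vertex count 6.

[0, 0.2679, 1, 2, 3, 3.7321]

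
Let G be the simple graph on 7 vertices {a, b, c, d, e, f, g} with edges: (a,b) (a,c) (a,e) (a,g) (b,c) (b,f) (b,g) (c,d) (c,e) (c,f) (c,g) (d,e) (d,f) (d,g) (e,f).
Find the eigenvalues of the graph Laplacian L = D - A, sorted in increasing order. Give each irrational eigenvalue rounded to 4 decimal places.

[0, 3, 4, 4, 6, 6, 7]

With the vertex order [a, b, c, d, e, f, g], the degrees are [4, 4, 6, 4, 4, 4, 4], giving D = diag(4, 4, 6, 4, 4, 4, 4) and L = D - A. The multiplicity of 0 as a Laplacian eigenvalue equals the number of connected components. The single zero eigenvalue shows the graph is connected. The eigenvalues sum to 30, which equals trace(L) = 2|E|. The largest eigenvalue, 7, is at most the vertex count 7.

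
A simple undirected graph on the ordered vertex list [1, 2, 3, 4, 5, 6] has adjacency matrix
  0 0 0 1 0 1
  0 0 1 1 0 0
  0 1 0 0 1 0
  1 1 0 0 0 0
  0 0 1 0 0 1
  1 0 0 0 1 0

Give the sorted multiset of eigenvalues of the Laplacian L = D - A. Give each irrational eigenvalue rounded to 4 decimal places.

[0, 1, 1, 3, 3, 4]

Each diagonal entry of L is the vertex degree and each off-diagonal entry is -1 where an edge is present, 0 otherwise; in the order [1, 2, 3, 4, 5, 6] the diagonal is [2, 2, 2, 2, 2, 2]. The multiplicity of 0 as a Laplacian eigenvalue equals the number of connected components. The single zero eigenvalue shows the graph is connected. By the matrix-tree theorem the graph has (1/6) * product of the nonzero eigenvalues = 6 spanning trees. There is one zero in the spectrum, matching the 1 component.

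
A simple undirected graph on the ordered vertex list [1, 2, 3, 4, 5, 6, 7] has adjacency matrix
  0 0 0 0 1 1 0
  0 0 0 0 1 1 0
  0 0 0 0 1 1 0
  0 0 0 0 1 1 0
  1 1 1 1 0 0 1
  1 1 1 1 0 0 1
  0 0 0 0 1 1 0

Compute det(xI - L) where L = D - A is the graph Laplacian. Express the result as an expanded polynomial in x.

x^7 - 20x^6 + 155x^5 - 600x^4 + 1240x^3 - 1312x^2 + 560x

With the vertex order [1, 2, 3, 4, 5, 6, 7], the degrees are [2, 2, 2, 2, 5, 5, 2], giving D = diag(2, 2, 2, 2, 5, 5, 2) and L = D - A. Computing det(xI - L) by cofactor expansion (or equivalently via sum-over-permutations) gives x^7 - 20x^6 + 155x^5 - 600x^4 + 1240x^3 - 1312x^2 + 560x. Since p(0) = det(-L) = 0, x divides p(x). By the matrix-tree theorem the graph has (1/7) * product of the nonzero eigenvalues = 80 spanning trees.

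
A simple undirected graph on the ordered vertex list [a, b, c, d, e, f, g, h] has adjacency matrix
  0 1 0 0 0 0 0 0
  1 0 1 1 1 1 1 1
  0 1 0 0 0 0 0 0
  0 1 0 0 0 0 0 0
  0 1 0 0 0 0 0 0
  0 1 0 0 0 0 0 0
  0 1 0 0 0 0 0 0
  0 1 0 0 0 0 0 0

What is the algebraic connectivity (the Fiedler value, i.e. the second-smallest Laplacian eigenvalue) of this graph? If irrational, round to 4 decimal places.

Each diagonal entry of L is the vertex degree and each off-diagonal entry is -1 where an edge is present, 0 otherwise; in the order [a, b, c, d, e, f, g, h] the diagonal is [1, 7, 1, 1, 1, 1, 1, 1]. The sorted Laplacian eigenvalues are [0, 1, 1, 1, 1, 1, 1, 8]; the algebraic connectivity is the second entry, 1. The eigenvalues sum to 14, which equals trace(L) = 2|E|.

1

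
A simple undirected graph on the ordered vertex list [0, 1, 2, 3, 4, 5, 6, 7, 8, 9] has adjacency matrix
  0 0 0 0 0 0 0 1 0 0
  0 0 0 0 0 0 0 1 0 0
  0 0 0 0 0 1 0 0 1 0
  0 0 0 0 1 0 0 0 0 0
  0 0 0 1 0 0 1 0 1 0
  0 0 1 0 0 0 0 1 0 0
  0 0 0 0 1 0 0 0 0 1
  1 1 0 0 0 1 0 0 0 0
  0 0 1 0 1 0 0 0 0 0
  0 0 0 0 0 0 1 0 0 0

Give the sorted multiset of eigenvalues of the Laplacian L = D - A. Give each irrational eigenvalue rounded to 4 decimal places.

[0, 0.1172, 0.5188, 0.7586, 1, 1.6674, 2.3111, 3.0846, 4.1701, 4.3721]

Each diagonal entry of L is the vertex degree and each off-diagonal entry is -1 where an edge is present, 0 otherwise; in the order [0, 1, 2, 3, 4, 5, 6, 7, 8, 9] the diagonal is [1, 1, 2, 1, 3, 2, 2, 3, 2, 1]. L is symmetric positive semidefinite, so every eigenvalue is real and nonnegative. The single zero eigenvalue shows the graph is connected. By the matrix-tree theorem the graph has (1/10) * product of the nonzero eigenvalues = 1 spanning tree. The largest eigenvalue, 4.3721, is at most the vertex count 10.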